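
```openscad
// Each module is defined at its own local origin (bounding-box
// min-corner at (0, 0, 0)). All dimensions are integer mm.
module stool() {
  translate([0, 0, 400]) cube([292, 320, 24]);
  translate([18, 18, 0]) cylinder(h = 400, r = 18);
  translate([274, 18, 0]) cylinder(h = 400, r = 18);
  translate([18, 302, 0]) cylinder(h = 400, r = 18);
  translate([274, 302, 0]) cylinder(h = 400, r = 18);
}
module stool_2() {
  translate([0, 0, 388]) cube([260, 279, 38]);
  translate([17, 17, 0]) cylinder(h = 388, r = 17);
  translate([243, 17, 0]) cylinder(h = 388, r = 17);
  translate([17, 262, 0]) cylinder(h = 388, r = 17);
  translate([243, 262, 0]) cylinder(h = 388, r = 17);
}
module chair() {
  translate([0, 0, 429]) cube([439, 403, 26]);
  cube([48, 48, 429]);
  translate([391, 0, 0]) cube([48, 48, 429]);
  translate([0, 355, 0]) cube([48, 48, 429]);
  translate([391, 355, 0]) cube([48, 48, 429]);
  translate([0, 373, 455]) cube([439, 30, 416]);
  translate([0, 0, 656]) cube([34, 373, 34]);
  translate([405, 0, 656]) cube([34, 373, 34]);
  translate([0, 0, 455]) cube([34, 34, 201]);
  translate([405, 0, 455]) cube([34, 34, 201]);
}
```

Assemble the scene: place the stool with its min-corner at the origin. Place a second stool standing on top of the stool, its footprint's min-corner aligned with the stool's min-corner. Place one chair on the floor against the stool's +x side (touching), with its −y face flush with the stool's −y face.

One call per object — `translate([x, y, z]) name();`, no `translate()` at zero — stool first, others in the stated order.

stool();
translate([0, 0, 424]) stool_2();
translate([292, 0, 0]) chair();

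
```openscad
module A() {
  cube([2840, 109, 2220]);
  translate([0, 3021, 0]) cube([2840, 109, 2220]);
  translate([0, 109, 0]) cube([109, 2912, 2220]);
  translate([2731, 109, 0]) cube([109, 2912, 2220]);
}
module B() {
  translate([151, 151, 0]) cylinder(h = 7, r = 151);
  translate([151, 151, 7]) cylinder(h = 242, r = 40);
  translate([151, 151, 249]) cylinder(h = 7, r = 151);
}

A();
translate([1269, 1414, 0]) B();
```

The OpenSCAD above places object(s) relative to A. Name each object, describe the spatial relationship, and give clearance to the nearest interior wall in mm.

A is a house frame. B is a spool. The spool sits inside the house frame, centred. The clearance to the nearest interior wall is 1160 mm.

Clearances: x = 1160, y = 1305; minimum 1160 mm.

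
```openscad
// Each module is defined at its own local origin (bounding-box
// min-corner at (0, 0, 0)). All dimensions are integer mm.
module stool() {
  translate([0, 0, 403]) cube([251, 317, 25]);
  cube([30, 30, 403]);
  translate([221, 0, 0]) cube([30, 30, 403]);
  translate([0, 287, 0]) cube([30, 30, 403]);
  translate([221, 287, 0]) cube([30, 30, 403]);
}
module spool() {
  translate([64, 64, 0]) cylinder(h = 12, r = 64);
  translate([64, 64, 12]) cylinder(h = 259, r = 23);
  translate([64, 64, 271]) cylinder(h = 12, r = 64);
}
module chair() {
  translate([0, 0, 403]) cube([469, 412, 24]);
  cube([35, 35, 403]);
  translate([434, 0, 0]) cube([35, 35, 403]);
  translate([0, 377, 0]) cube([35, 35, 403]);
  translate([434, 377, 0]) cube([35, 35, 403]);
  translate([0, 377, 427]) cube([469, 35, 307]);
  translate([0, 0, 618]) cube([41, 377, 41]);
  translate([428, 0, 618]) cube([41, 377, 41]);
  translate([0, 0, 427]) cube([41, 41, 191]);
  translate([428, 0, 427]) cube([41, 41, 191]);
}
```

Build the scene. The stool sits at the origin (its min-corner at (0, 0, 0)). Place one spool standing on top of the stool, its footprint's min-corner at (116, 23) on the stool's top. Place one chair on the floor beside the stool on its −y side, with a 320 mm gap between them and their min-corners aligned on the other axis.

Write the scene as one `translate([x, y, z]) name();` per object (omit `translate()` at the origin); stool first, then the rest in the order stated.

stool();
translate([116, 23, 428]) spool();
translate([0, -732, 0]) chair();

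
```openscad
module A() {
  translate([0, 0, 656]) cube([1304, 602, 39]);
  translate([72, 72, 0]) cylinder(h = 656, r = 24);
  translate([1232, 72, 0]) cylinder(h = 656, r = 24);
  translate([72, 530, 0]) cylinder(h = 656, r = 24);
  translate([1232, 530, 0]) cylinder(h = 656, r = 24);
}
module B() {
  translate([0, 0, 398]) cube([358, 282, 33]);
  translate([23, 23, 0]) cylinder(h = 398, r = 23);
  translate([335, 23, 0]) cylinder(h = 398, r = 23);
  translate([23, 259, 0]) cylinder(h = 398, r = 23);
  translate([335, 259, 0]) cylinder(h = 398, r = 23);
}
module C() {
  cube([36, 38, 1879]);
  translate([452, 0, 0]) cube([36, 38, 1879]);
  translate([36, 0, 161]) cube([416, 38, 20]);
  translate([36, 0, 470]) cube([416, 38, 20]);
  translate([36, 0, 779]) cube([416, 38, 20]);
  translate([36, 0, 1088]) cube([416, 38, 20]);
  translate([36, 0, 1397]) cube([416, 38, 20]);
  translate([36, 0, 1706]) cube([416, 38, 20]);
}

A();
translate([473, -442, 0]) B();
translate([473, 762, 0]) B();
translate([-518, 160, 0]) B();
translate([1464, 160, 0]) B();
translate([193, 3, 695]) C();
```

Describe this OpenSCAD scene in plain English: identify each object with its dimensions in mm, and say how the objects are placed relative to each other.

A is a rectangular dining table. The top is 1304×602×39 mm with its upper surface at z = 695 mm. It stands on four round legs of 48 mm diameter, each leg's bounding box inset 48 mm from the nearest pair of top edges, running from the floor to the underside of the top.

B is a simple wooden stool: a rectangular seat 358 mm (x) by 282 mm (y), 33 mm thick, top face at z = 431 mm, on four round legs, each 46 mm in diameter. The legs rest on z = 0, each leg's axis is inset half a diameter from the nearest pair of seat edges (so the leg's bounding box is flush with the corner).

C is a wooden ladder with two side rails of 36×38 mm section and 1879 mm height, set 488 mm apart overall. Between them run 6 rectangular rungs (38 mm deep, 20 mm thick), front faces flush with the rails' −y face. The bottom of the first rung is 161 mm above the floor and each subsequent rung is 309 mm higher than the one below.

Four stools sit around the table at the −y, +y, −x, +x sides. The ladder is on top of the table.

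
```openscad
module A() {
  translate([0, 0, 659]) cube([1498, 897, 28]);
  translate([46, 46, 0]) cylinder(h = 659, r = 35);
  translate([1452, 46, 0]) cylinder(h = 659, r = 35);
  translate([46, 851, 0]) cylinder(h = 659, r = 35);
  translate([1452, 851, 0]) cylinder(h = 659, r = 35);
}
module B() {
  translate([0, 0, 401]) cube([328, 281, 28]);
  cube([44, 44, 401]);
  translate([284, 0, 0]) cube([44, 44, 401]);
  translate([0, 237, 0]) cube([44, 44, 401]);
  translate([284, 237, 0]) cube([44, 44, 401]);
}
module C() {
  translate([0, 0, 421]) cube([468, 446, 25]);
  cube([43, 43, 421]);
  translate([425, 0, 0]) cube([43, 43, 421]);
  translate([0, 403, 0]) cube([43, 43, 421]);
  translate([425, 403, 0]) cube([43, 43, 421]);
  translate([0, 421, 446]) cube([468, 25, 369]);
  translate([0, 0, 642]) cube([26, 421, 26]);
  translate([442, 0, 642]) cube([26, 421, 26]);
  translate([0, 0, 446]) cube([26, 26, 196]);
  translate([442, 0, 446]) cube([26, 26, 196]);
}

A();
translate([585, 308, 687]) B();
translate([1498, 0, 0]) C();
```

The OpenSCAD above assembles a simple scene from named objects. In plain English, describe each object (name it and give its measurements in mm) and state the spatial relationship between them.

A is a table with a 1498×897 mm rectangular top, 28 mm thick, top surface at z = 687 mm, supported by four round legs of 70 mm diameter, each leg's bounding box inset 11 mm from the nearest pair of top edges, running from the floor.

B is a simple wooden stool: a rectangular seat 328 mm (x) by 281 mm (y), 28 mm thick, top face at z = 429 mm, on four square legs, each 44×44 mm in cross-section. The legs rest on z = 0, each flush with a corner of the seat.

C is a chair. The seat is a 468×446×25 mm slab with its top at z = 446 mm, on four 43×43 mm corner legs (flush with the seat edges, standing on z = 0). A flat backrest 25 mm thick, 369 mm tall, spans the full seat width and rises from the seat top along its +y edge, rear face flush with the rear of the seat. Two armrests of 26×26 mm section run along each side from the seat's front edge to the front of the backrest, top faces 222 mm above the seat top and outer faces flush with the seat's x-edges; a 26×26 mm post under the front of each armrest stands on the seat at the front corner.

The stool is on top of the table, centred. The chair is against the table's +x side, with their −y faces flush.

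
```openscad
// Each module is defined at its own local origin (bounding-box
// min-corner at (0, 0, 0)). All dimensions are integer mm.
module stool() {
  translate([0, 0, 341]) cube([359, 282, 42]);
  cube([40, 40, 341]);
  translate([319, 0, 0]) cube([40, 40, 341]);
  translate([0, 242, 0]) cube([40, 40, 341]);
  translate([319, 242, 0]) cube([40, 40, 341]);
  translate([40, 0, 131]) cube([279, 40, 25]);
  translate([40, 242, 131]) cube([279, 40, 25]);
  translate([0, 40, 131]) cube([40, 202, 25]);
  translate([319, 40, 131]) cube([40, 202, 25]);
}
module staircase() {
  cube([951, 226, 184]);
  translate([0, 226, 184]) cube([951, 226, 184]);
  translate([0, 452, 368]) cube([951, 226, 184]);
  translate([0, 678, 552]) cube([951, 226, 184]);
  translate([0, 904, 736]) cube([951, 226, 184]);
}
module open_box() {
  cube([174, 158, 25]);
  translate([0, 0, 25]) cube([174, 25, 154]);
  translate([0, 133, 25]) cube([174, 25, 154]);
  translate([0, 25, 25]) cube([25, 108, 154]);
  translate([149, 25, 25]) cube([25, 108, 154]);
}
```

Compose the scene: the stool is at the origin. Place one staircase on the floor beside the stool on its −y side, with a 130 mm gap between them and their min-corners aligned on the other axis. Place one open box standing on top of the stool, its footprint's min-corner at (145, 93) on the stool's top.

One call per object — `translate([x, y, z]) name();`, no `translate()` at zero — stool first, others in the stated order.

stool();
translate([0, -1260, 0]) staircase();
translate([145, 93, 383]) open_box();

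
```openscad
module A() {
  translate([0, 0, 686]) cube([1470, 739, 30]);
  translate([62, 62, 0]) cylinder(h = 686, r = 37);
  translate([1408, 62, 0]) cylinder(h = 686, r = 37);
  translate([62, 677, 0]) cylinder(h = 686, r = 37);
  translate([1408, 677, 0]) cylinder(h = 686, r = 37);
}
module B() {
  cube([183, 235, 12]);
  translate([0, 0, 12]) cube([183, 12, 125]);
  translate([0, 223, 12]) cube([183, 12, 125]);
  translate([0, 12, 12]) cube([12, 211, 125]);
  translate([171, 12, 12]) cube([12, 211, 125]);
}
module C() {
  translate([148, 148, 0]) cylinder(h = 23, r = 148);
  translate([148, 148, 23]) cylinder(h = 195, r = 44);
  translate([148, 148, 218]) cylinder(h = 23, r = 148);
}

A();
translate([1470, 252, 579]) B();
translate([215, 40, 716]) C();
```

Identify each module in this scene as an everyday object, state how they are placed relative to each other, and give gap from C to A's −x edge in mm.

A is a table. B is an open box. C is a spool. The open box is beside the table with their tops flush at z = 716. The spool is on top of the table. The gap from the spool to the table's −x edge is 215 mm.

The spool's min-x is at 215; the table's min-x is 0; gap = 215 mm.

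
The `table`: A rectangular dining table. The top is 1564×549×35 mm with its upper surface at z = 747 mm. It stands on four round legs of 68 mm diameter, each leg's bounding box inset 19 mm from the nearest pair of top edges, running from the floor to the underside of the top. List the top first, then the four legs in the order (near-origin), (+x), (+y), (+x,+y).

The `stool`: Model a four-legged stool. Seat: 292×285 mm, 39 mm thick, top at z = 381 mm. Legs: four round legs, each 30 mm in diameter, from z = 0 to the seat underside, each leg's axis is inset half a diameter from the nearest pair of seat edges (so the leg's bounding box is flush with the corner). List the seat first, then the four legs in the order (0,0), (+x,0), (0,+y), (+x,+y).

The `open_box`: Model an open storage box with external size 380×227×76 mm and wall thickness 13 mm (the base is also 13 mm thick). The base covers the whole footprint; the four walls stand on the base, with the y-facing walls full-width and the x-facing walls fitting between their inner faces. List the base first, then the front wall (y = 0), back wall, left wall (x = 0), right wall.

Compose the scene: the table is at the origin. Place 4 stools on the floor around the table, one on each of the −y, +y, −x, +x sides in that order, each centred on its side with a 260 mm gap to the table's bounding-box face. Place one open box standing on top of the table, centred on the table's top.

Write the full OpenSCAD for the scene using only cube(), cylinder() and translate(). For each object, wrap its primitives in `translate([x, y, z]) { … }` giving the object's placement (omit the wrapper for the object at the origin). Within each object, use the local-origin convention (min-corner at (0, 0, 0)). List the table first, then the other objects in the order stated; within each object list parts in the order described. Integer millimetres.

translate([0, 0, 712]) cube([1564, 549, 35]);
translate([53, 53, 0]) cylinder(h = 712, r = 34);
translate([1511, 53, 0]) cylinder(h = 712, r = 34);
translate([53, 496, 0]) cylinder(h = 712, r = 34);
translate([1511, 496, 0]) cylinder(h = 712, r = 34);
translate([636, -545, 0]) {
  translate([0, 0, 342]) cube([292, 285, 39]);
  translate([15, 15, 0]) cylinder(h = 342, r = 15);
  translate([277, 15, 0]) cylinder(h = 342, r = 15);
  translate([15, 270, 0]) cylinder(h = 342, r = 15);
  translate([277, 270, 0]) cylinder(h = 342, r = 15);
}
translate([636, 809, 0]) {
  translate([0, 0, 342]) cube([292, 285, 39]);
  translate([15, 15, 0]) cylinder(h = 342, r = 15);
  translate([277, 15, 0]) cylinder(h = 342, r = 15);
  translate([15, 270, 0]) cylinder(h = 342, r = 15);
  translate([277, 270, 0]) cylinder(h = 342, r = 15);
}
translate([-552, 132, 0]) {
  translate([0, 0, 342]) cube([292, 285, 39]);
  translate([15, 15, 0]) cylinder(h = 342, r = 15);
  translate([277, 15, 0]) cylinder(h = 342, r = 15);
  translate([15, 270, 0]) cylinder(h = 342, r = 15);
  translate([277, 270, 0]) cylinder(h = 342, r = 15);
}
translate([1824, 132, 0]) {
  translate([0, 0, 342]) cube([292, 285, 39]);
  translate([15, 15, 0]) cylinder(h = 342, r = 15);
  translate([277, 15, 0]) cylinder(h = 342, r = 15);
  translate([15, 270, 0]) cylinder(h = 342, r = 15);
  translate([277, 270, 0]) cylinder(h = 342, r = 15);
}
translate([592, 161, 747]) {
  cube([380, 227, 13]);
  translate([0, 0, 13]) cube([380, 13, 63]);
  translate([0, 214, 13]) cube([380, 13, 63]);
  translate([0, 13, 13]) cube([13, 201, 63]);
  translate([367, 13, 13]) cube([13, 201, 63]);
}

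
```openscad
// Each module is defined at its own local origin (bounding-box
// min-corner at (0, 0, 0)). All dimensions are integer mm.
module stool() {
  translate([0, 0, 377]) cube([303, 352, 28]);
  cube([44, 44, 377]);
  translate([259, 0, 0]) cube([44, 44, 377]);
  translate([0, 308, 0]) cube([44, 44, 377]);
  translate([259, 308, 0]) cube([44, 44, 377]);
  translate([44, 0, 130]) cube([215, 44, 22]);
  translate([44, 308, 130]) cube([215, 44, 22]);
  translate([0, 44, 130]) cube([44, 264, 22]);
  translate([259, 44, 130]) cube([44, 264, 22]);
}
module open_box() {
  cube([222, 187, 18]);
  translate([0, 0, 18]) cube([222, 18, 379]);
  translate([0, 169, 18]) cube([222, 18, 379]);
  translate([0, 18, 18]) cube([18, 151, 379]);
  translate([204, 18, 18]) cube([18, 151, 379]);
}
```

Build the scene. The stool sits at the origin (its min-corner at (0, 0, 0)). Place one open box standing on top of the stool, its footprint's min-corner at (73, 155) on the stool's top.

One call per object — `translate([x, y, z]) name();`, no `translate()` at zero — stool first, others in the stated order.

stool();
translate([73, 155, 405]) open_box();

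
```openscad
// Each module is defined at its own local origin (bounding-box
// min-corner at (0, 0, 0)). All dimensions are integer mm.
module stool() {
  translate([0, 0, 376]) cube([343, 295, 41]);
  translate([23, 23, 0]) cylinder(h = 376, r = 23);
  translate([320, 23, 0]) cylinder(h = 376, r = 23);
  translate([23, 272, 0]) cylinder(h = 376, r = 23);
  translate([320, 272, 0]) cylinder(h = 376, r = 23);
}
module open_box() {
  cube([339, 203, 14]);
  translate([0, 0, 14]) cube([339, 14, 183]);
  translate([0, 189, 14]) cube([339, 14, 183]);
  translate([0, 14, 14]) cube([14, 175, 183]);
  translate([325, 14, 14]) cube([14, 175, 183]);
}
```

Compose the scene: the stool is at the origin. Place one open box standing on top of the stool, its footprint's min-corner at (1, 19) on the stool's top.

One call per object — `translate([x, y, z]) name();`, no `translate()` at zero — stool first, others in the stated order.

stool();
translate([1, 19, 417]) open_box();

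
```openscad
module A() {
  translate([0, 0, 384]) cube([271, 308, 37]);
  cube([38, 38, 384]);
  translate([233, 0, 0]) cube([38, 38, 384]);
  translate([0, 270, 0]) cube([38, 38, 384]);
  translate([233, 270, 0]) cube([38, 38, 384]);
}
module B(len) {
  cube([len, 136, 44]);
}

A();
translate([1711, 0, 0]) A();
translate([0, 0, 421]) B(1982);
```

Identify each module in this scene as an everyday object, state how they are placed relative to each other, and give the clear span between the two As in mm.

Second stool starts at x = 1711; first ends at x = 271; clear span = 1711 − 271 = 1440 mm.

A is a stool. B is a beam. A beam spans the tops of two stools. The clear span between the two stools is 1440 mm.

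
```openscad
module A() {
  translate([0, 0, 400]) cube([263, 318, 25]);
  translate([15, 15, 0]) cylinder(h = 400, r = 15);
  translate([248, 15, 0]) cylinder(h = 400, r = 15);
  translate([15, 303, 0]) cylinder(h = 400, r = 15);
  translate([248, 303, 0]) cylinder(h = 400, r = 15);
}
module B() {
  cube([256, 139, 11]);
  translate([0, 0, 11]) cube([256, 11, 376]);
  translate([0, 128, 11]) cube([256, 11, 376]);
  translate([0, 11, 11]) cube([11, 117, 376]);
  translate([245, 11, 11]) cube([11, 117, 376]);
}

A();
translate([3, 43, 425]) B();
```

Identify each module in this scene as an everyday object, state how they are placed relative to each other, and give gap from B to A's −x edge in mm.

The open box's min-x is at 3; the stool's min-x is 0; gap = 3 mm.

A is a stool. B is an open box. The open box is on top of the stool. The gap from the open box to the stool's −x edge is 3 mm.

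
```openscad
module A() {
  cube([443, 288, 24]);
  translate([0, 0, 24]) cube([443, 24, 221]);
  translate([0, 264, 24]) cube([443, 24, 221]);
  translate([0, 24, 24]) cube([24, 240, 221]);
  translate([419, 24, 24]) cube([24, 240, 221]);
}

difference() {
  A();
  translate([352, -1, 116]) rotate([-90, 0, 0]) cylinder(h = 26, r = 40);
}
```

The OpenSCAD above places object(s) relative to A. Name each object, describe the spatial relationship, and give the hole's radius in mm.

The subtracted cylinder has r = 40 mm.

A is an open box. The open box has a circular hole through its front wall. The hole's radius is 40 mm.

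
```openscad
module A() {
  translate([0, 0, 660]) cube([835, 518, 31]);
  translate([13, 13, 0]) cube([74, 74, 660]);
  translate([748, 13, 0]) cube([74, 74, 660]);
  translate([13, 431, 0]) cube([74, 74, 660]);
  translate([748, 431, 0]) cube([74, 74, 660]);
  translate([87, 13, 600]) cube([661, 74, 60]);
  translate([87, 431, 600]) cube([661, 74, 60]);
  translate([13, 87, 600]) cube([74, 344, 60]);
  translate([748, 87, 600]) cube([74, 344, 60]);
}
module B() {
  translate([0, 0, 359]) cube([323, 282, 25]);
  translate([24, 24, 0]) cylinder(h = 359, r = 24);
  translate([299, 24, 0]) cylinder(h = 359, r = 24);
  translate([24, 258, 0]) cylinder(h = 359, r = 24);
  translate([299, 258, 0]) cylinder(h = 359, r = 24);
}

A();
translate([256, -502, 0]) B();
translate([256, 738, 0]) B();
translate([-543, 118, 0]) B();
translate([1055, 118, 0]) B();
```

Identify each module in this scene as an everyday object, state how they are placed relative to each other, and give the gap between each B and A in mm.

Each stool's nearest face is 220 mm from the table's bounding box.

A is a table. B is a stool. Four stools sit around the table at the −y, +y, −x, +x sides. The gap between each stool and the table is 220 mm.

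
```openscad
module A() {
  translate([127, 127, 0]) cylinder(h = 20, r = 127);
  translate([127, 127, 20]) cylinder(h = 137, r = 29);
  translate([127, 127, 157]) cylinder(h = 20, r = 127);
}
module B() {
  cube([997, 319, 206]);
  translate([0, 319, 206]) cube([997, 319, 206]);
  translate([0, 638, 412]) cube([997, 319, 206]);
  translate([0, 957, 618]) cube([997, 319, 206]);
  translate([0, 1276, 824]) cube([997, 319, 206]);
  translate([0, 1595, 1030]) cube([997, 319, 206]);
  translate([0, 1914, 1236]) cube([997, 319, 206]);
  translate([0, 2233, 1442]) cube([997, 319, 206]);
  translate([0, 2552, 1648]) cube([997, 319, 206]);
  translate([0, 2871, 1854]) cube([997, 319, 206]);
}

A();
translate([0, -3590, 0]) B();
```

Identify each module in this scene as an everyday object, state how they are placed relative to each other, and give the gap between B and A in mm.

A is a spool. B is a staircase. The staircase is on the floor beside the spool on its −y side. The gap between the staircase and the spool is 400 mm.

The staircase's nearest face is 400 mm from the spool's −y face.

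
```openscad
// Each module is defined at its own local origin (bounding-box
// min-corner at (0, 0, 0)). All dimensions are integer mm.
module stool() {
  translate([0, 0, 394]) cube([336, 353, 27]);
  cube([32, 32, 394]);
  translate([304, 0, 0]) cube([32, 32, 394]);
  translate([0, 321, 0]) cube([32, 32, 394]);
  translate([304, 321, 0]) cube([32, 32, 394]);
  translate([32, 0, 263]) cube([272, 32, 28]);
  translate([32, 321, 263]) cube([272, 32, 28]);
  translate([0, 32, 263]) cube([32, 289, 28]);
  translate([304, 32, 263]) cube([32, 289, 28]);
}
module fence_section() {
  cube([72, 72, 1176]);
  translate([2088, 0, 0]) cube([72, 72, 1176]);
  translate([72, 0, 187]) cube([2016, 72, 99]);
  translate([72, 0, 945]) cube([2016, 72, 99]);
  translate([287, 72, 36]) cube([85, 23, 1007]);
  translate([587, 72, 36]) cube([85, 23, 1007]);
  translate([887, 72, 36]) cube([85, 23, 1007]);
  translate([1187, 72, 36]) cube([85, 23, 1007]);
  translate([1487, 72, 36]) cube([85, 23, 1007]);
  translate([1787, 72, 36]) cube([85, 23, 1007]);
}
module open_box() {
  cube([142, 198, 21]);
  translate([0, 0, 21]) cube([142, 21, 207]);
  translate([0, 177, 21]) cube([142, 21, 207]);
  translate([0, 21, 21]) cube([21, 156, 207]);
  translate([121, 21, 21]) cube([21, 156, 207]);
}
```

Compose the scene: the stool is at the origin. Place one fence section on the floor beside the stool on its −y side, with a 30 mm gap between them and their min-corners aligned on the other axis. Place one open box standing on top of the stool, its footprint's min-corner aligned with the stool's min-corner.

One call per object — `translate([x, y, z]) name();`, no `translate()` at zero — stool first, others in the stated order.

stool();
translate([0, -125, 0]) fence_section();
translate([0, 0, 421]) open_box();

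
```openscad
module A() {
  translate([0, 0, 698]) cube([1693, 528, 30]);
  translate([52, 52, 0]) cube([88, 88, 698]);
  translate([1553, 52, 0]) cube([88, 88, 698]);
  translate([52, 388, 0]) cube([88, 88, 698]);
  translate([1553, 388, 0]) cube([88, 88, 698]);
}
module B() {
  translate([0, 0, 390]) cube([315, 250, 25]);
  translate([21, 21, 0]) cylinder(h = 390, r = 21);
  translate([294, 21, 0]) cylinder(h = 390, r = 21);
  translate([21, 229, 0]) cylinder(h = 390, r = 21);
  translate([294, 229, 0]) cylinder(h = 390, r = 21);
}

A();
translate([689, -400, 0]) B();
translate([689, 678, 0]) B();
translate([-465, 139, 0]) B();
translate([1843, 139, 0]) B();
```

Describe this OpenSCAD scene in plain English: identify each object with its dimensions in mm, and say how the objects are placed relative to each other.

A is a table: top 1693 mm (x) × 528 mm (y), 30 mm thick, upper face at z = 728 mm, on four 88×88 mm square legs, each inset 52 mm from the nearest pair of top edges, running from z = 0 to the bottom of the top.

B is a four-legged stool. The seat is a 315×250×25 mm slab whose top surface is at z = 415 mm; four round legs, each 42 mm in diameter, run from the floor (z = 0) to the underside of the seat, each leg's axis is inset half a diameter from the nearest pair of seat edges (so the leg's bounding box is flush with the corner).

Four stools sit around the table at the −y, +y, −x, +x sides.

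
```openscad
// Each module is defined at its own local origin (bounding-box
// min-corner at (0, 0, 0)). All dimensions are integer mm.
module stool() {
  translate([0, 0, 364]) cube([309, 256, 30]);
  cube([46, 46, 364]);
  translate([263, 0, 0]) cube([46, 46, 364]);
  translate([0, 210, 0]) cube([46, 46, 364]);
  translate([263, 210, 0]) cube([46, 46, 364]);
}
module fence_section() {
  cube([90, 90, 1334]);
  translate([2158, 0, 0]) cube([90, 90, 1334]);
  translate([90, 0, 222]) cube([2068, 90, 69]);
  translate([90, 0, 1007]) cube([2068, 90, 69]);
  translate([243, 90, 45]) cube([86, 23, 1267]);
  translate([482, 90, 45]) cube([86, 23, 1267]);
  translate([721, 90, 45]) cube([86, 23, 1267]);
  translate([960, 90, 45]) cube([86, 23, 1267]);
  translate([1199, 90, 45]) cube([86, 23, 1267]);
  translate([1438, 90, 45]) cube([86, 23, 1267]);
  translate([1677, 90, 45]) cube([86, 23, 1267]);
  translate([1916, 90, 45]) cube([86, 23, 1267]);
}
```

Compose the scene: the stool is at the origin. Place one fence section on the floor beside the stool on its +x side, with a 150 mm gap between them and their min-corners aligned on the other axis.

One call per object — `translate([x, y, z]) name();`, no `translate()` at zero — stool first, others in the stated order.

stool();
translate([459, 0, 0]) fence_section();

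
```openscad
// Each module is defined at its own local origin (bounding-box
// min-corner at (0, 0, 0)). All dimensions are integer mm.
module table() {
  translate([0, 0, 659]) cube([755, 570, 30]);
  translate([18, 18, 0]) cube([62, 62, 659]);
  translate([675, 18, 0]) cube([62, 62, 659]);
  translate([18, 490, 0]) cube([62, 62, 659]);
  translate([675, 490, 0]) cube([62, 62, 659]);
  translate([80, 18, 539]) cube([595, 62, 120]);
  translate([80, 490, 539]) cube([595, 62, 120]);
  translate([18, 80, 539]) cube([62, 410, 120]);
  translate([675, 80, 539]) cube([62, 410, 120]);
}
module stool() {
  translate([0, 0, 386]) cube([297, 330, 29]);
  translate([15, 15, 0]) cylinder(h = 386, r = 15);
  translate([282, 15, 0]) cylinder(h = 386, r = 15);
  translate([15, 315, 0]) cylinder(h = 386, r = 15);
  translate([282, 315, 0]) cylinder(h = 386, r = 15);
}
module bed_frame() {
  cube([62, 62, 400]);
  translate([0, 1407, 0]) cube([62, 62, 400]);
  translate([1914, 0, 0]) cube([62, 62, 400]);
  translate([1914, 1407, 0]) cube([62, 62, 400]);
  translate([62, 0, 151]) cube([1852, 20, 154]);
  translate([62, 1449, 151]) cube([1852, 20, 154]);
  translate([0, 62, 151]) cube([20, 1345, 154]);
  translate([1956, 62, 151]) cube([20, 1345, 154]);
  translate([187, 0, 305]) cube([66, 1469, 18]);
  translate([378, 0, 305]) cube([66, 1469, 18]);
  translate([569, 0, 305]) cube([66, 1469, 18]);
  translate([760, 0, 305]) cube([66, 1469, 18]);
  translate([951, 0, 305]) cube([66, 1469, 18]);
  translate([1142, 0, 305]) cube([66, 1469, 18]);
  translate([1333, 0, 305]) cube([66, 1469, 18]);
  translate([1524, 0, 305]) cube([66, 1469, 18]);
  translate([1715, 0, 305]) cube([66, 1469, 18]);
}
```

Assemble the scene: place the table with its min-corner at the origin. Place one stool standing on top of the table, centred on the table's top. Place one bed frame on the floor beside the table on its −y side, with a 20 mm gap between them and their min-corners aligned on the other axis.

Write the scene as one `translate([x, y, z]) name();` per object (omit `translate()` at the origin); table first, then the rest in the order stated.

table();
translate([229, 120, 689]) stool();
translate([0, -1489, 0]) bed_frame();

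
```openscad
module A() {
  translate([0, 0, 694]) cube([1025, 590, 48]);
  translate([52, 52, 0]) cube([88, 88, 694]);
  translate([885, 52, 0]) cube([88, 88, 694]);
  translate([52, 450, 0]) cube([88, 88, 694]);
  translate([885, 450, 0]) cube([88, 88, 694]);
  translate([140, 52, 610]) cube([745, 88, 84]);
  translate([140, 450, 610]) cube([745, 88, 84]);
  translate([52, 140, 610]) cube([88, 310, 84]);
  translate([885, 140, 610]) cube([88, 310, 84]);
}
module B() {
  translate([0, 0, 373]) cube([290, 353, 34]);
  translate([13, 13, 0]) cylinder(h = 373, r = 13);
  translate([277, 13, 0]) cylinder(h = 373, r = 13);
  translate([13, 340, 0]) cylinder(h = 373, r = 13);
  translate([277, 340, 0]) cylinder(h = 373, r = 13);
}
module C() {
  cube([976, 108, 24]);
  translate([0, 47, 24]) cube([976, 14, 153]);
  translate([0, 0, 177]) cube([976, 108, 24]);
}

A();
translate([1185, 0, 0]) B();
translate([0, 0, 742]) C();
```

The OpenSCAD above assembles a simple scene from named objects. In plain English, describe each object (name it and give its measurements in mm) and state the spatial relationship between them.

A is a table: top 1025 mm (x) × 590 mm (y), 48 mm thick, upper face at z = 742 mm, on four 88×88 mm square legs, each inset 52 mm from the nearest pair of top edges, running from z = 0 to the bottom of the top. Four apron rails, 88 mm thick and 84 mm tall, run between adjacent legs with their top edges flush with the underside of the top and their outer faces flush with the legs' outer faces.

B is a four-legged stool. The seat is a 290×353×34 mm slab whose top surface is at z = 407 mm; four round legs, each 26 mm in diameter, run from the floor (z = 0) to the underside of the seat, each leg's axis is inset half a diameter from the nearest pair of seat edges (so the leg's bounding box is flush with the corner).

C is an I-beam lying along x, 976 mm long. Overall section height 201 mm. Two flanges 108 mm wide (y) and 24 mm thick, one on the floor and one at the top; a web 14 mm thick runs between them, centred on the flange width.

The stool is on the floor beside the table on its +x side. The I-beam is on top of the table.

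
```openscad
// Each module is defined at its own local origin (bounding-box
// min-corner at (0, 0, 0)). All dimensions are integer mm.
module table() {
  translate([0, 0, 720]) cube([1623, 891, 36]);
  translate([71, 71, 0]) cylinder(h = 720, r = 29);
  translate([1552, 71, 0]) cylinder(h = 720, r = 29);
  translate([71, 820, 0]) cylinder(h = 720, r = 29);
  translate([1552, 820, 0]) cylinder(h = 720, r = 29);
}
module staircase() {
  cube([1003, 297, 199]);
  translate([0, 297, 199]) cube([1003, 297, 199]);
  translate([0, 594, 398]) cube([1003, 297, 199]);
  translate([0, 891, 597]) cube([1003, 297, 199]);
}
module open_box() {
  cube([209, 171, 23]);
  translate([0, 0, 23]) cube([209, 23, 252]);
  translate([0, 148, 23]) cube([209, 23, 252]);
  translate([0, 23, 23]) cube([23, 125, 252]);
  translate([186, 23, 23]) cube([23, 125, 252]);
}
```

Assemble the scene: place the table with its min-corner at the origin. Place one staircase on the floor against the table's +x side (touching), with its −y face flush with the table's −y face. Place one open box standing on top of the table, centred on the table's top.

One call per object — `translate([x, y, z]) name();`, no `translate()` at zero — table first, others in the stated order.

table();
translate([1623, 0, 0]) staircase();
translate([707, 360, 756]) open_box();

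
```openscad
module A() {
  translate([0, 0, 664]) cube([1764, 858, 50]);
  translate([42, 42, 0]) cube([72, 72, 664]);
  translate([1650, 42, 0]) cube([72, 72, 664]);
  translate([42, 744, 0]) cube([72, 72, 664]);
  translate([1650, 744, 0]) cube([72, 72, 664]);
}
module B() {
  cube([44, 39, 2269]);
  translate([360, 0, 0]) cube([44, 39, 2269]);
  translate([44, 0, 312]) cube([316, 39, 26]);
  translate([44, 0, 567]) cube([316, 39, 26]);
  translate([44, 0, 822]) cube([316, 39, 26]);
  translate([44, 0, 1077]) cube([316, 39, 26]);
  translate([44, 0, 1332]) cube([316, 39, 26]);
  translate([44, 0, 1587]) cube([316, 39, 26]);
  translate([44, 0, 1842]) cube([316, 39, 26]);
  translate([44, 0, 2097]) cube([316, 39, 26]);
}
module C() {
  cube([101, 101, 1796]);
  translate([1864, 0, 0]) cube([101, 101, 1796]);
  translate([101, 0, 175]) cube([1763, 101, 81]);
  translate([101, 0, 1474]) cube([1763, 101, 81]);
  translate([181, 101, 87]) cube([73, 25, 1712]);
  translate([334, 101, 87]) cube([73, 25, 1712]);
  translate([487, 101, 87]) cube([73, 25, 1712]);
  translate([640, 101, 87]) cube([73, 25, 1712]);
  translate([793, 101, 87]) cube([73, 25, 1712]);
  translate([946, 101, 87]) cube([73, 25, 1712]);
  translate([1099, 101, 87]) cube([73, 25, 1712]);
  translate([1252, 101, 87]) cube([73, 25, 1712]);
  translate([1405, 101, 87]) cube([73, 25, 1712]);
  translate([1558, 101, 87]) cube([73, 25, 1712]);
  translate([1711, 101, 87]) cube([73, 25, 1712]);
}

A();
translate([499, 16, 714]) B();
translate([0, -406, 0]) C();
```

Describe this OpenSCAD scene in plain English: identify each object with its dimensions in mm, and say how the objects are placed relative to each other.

A is a table with a 1764×858 mm rectangular top, 50 mm thick, top surface at z = 714 mm, supported by four 72×72 mm square legs, each inset 42 mm from the nearest pair of top edges, running from the floor.

B is a wooden ladder with two side rails of 44×39 mm section and 2269 mm height, set 404 mm apart overall. Between them run 8 rectangular rungs (39 mm deep, 26 mm thick), front faces flush with the rails' −y face. The bottom of the first rung is 312 mm above the floor and each subsequent rung is 255 mm higher than the one below.

C is a fence section. Two 101×101 mm posts, 1796 mm tall, stand on the floor with a clear span of 1763 mm between their inner faces. Two horizontal rails of 101×81 mm section span the gap between the posts with their undersides at z = 175 mm and z = 1474 mm, flush with the posts' −y face. 11 pickets, each 73 mm wide, 25 mm thick and 1712 mm tall, are fixed to the +y face of the rails with their bottoms at z = 87 mm, evenly spaced across the span with equal gaps (rounded down to the nearest mm) at the −x end and between each pair — any rounding remainder accumulates at the +x end.

The ladder is on top of the table. The fence section is on the floor beside the table on its −y side.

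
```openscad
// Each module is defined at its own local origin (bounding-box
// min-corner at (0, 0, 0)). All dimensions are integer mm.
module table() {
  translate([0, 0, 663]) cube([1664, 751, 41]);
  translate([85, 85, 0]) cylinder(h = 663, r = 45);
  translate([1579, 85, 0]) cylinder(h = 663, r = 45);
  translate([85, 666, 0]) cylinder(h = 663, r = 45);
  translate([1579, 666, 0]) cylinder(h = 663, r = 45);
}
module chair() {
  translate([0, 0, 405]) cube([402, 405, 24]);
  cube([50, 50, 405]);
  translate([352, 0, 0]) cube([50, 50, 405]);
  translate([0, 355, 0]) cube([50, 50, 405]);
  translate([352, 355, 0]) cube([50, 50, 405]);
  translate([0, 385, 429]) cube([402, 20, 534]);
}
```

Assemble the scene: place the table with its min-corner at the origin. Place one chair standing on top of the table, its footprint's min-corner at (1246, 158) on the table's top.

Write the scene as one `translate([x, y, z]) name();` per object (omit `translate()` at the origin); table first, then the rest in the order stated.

table();
translate([1246, 158, 704]) chair();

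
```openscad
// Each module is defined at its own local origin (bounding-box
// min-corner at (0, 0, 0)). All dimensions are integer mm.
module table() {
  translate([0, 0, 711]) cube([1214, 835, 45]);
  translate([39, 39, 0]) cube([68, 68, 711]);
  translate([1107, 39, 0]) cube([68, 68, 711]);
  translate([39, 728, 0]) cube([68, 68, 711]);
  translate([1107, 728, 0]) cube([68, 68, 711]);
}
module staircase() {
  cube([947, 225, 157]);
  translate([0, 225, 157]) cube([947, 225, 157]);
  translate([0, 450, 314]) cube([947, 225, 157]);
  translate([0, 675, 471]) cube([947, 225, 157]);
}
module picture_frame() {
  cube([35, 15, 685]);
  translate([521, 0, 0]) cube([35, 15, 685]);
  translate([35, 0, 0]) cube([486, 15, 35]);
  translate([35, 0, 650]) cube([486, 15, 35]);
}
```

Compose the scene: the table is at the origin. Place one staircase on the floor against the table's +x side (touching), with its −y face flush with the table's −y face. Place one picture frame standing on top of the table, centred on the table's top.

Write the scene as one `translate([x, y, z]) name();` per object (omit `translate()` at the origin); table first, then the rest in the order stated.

table();
translate([1214, 0, 0]) staircase();
translate([329, 410, 756]) picture_frame();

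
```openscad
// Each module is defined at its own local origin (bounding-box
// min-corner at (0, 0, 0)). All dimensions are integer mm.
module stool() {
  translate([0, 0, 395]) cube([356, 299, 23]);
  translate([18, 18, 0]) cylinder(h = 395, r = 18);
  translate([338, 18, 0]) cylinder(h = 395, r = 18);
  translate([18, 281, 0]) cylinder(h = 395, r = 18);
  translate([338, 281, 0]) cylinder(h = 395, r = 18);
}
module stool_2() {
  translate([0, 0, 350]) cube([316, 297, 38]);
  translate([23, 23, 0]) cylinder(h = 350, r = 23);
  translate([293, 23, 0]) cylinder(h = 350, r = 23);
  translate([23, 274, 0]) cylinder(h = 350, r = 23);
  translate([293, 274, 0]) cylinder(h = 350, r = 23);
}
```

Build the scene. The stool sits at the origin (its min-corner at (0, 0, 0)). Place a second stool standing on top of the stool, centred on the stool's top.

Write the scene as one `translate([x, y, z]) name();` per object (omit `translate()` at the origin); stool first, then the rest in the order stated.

stool();
translate([20, 1, 418]) stool_2();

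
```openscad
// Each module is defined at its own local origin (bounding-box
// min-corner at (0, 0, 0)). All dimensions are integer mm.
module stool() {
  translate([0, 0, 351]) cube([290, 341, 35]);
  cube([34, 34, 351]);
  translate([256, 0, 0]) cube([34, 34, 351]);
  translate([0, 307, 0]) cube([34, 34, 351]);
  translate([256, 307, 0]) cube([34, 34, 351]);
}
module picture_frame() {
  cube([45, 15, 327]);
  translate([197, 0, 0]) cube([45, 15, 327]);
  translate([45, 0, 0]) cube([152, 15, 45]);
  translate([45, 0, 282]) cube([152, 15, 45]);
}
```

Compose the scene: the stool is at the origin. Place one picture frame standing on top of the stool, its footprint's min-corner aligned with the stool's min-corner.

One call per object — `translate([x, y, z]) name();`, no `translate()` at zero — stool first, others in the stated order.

stool();
translate([0, 0, 386]) picture_frame();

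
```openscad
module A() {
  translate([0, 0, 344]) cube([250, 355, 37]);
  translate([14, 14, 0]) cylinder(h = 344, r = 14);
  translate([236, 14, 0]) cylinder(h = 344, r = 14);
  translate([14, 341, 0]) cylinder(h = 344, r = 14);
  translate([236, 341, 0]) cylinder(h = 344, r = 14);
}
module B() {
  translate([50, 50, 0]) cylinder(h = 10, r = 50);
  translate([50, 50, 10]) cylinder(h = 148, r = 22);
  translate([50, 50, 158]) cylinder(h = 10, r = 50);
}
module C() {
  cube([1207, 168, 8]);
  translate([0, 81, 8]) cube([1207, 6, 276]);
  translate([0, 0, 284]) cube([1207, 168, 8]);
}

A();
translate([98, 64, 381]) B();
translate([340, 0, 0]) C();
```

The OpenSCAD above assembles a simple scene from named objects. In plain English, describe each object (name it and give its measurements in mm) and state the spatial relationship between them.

A is a four-legged stool. The seat is a 250×355×37 mm slab whose top surface is at z = 381 mm; four round legs, each 28 mm in diameter, run from the floor (z = 0) to the underside of the seat, each leg's axis is inset half a diameter from the nearest pair of seat edges (so the leg's bounding box is flush with the corner).

B is a spool: two coaxial disc flanges of radius 50 mm and thickness 10 mm, joined by a core cylinder of radius 22 mm and height 148 mm. The lower flange rests on z = 0 and the three cylinders share a vertical axis.

C is an I-beam lying along x, 1207 mm long. Overall section height 292 mm. Two flanges 168 mm wide (y) and 8 mm thick, one on the floor and one at the top; a web 6 mm thick runs between them, centred on the flange width.

The spool is on top of the stool. The I-beam is on the floor beside the stool on its +x side.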